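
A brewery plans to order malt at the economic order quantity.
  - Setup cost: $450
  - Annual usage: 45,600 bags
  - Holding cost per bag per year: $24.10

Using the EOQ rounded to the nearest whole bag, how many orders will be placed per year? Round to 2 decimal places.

34.94 orders per year

2DS/H = 2·45,600·450/24.1 = 1,702,904.56
EOQ = √1,702,904.56 ≈ 1,304.95 → Q = 1,305
Orders per year = D/Q = 45,600 / 1,305 = 34.943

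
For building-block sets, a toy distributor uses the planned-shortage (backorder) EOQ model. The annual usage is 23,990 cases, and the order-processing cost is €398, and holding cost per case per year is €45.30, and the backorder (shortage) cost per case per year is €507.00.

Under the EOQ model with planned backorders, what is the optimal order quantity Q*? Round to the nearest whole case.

678 cases

Basic EOQ = √(2·23,990·398/45.3) = 649.266
Backorder adjustment √((H+b)/b) = √((45.3+507)/507) = 1.0437
Q* = 649.266 × 1.0437 ≈ 677.65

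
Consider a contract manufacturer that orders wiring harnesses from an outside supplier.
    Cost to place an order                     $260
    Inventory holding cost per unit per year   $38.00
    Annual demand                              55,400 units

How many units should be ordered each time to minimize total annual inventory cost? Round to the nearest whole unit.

2DS/H = 2·55,400·260/38 = 758,105.26
EOQ = √758,105.26 ≈ 870.69

871 units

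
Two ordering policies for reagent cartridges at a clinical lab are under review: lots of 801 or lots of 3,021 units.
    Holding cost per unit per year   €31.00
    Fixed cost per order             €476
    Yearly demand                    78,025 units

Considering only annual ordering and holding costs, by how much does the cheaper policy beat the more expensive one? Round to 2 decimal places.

Annual cost at Q: ordering D·S/Q plus holding Q·H/2.
TC(801) = (78,025/801)×476 + (801/2)×31 = €58,782.42
TC(3,021) = (78,025/3,021)×476 + (3,021/2)×31 = €59,119.41
Cheaper: Q = 801.  Difference = €336.99

€336.99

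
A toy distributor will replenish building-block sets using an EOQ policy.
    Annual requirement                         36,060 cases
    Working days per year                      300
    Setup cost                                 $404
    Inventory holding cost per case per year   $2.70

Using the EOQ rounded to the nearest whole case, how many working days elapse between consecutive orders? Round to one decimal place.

EOQ = √(2DS/H) = √(2 × 36,060 × 404 / 2.7)
    = √(10,791,288.89) ≈ 3,285.01 → Q = 3,285 cases
Days between orders = 300 / (D/Q) = 300 / 10.977 ≈ 27.329

27.3 days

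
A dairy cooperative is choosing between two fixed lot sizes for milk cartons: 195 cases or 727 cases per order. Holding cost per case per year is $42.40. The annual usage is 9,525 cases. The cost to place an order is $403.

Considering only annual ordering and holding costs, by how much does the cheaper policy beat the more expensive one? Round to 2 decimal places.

For each Q, cost = (D/Q)·S + (Q/2)·H.
TC(195) = (9,525/195)×403 + (195/2)×42.4 = $23,819.00
TC(727) = (9,525/727)×403 + (727/2)×42.4 = $20,692.42
Lots of 727 are cheaper by $3,126.58.

$3,126.58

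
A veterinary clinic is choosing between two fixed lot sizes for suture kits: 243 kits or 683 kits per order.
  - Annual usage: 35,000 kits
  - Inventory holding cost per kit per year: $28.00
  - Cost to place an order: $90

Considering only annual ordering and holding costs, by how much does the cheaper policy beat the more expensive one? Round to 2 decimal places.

$2,190.96

Annual cost at Q: ordering D·S/Q plus holding Q·H/2.
TC(243) = (35,000/243)×90 + (243/2)×28 = $16,364.96
TC(683) = (35,000/683)×90 + (683/2)×28 = $14,174.01
Lots of 683 are cheaper by $2,190.96.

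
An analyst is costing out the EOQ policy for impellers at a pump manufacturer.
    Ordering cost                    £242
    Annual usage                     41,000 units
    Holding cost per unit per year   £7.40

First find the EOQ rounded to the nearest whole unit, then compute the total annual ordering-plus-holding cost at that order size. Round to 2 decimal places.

£12,117.99

Optimal lot size Q* = (2 × 41,000 × £242 / £7.4)^½ ≈ 1,637.57 → Q = 1,638 units
Annual ordering cost = (D/Q)·S = (41,000/1,638) × 242 = £6,057.39
Annual holding cost  = (Q/2)·H = (1,638/2) × 7.4 = £6,060.60
Total = £6,057.39 + £6,060.60 = £12,117.99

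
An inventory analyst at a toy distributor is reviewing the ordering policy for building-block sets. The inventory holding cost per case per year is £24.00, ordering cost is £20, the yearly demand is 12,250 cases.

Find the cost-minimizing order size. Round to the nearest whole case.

EOQ = √(2DS/H) = √(2 × 12,250 × 20 / 24)
    = √(20,416.67) ≈ 142.89

143 cases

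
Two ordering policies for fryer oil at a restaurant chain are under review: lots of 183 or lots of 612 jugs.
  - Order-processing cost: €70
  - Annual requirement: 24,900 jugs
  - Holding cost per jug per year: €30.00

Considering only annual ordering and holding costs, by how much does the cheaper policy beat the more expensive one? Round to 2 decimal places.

TC(Q) = (D/Q)S + (Q/2)H
TC(183) = (24,900/183)×70 + (183/2)×30 = €12,269.59
TC(612) = (24,900/612)×70 + (612/2)×30 = €12,028.04
Cheaper: Q = 612.  Difference = €241.55

€241.55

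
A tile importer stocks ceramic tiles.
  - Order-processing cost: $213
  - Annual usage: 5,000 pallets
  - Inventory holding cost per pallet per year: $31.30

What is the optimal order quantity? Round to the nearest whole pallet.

261 pallets

Optimal lot size Q* = (2 × 5,000 × $213 / $31.3)^½ ≈ 260.87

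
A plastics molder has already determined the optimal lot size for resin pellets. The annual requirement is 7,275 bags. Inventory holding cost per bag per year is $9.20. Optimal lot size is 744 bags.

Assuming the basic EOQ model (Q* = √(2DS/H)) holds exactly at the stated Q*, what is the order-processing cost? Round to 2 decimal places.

Since Q* = (2DS/H)^½, squaring gives Q*²·H = 2DS.
S = Q²H / (2D) = 744² × 9.2 / (2 × 7,275) = 350.0021

$350.00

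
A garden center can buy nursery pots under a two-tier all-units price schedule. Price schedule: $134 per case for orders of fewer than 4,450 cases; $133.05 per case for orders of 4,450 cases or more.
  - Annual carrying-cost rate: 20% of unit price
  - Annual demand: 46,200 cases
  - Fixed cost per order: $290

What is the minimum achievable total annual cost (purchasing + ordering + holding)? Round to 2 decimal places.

$6,209,128.04

H₁ = 20%×$134 = $26.8000;  H₂ = 20%×$133.05 = $26.6100
EOQ₁ = √(2×46,200×290/26.8000) = 999.93  (< 4,450, feasible at tier 1)
EOQ₂ = √(2×46,200×290/26.6100) = 1,003.49  (< 4,450 → use Q = 4,450 at tier-2 price)
TC(tier 1 (EOQ₁), Q≈999.9) = $6,217,598.00
TC(tier 2, Q≈4,450.0) = $6,209,128.04
Minimum at tier 2: $6,209,128.04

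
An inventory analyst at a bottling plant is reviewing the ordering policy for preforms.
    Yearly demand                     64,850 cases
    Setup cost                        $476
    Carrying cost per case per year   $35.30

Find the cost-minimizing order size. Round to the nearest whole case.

1,322 cases

EOQ = √(2DS/H) = √(2 × 64,850 × 476 / 35.3)
    = √(1,748,929.18) ≈ 1,322.47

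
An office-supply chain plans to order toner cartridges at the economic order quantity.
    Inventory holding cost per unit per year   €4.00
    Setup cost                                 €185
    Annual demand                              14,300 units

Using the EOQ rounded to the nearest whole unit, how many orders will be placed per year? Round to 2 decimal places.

2DS/H = 2·14,300·185/4 = 1,322,750.00
EOQ = √1,322,750.00 ≈ 1,150.11 → Q = 1,150
Orders per year = D/Q = 14,300 / 1,150 = 12.435

12.43 orders per year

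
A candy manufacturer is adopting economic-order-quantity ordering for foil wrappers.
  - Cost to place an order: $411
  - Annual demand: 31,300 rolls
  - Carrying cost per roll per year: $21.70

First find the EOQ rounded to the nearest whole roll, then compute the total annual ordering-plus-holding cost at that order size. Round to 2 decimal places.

Optimal lot size Q* = (2 × 31,300 × $411 / $21.7)^½ ≈ 1,088.88 → Q = 1,089 rolls
Annual ordering cost = (D/Q)·S = (31,300/1,089) × 411 = $11,812.95
Annual holding cost  = (Q/2)·H = (1,089/2) × 21.7 = $11,815.65
Total = $11,812.95 + $11,815.65 = $23,628.60

$23,628.60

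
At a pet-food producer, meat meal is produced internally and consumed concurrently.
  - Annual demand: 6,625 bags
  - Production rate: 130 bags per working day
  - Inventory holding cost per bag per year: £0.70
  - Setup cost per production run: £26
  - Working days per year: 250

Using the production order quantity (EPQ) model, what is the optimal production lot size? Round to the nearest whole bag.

d = 6,625/250 = 26.5000 bags/day;  effective holding cost H(1 − d/p) = 0.7·(1 − 26.5000/130) = 0.55731
Q* = √(2DS / H_eff) = √(2·6,625·26 / 0.55731) ≈ 786.23

786 bags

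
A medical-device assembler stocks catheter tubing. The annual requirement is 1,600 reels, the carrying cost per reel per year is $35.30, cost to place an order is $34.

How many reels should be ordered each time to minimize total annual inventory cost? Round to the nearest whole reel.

56 reels

2DS/H = 2·1,600·34/35.3 = 3,082.15
EOQ = √3,082.15 ≈ 55.52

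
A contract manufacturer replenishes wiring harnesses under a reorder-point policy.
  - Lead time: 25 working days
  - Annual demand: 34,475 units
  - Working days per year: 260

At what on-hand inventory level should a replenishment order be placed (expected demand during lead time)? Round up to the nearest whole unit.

3,315 units

Daily demand d = 34,475 / 260 = 132.596 units/day
Demand during lead time = 132.596 × 25 = 3,314.90
Reorder point = 3,314.90 → round up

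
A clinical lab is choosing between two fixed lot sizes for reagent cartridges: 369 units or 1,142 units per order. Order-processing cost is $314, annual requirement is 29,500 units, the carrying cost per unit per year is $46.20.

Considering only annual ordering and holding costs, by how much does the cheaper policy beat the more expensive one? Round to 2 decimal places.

$864.53

TC(Q) = (D/Q)S + (Q/2)H
TC(369) = (29,500/369)×314 + (369/2)×46.2 = $33,626.88
TC(1,142) = (29,500/1,142)×314 + (1,142/2)×46.2 = $34,491.41
Lots of 369 are cheaper by $864.53.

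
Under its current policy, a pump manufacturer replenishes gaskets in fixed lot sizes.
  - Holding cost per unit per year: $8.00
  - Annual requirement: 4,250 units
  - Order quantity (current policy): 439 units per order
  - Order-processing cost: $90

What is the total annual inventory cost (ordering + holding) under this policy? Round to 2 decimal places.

$2,627.30

Ordering: D/Q × S = 4,250/439 × $90 = $871.30
Holding:  Q/2 × H = 439/2 × $8 = $1,756.00
Total = $871.30 + $1,756.00 = $2,627.30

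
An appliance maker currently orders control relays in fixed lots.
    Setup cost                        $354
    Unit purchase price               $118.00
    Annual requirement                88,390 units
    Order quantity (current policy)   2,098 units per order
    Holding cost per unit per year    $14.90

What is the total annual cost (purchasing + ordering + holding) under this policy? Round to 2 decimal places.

$10,460,564.33

Ordering: D/Q × S = 88,390/2,098 × $354 = $14,914.23
Holding:  Q/2 × H = 2,098/2 × $14.9 = $15,630.10
Purchase cost = D·C = 88,390 × 118 = $10,430,020.00
Total = $14,914.23 + $15,630.10 + $10,430,020.00 = $10,460,564.33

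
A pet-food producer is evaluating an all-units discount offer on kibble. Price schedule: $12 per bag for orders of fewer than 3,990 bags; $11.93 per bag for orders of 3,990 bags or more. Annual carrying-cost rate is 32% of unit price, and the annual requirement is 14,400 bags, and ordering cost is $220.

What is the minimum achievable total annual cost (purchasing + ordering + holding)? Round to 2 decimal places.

$177,732.57

H₁ = 32%×$12 = $3.8400;  H₂ = 32%×$11.93 = $3.8176
EOQ₁ = √(2×14,400×220/3.8400) = 1,284.52  (< 3,990, feasible at tier 1)
EOQ₂ = √(2×14,400×220/3.8176) = 1,288.29  (< 3,990 → use Q = 3,990 at tier-2 price)
TC(tier 1 (EOQ₁), Q≈1,284.5) = $177,732.57
TC(tier 2, Q≈3,990.0) = $180,202.10
Minimum at tier 1 (EOQ₁): $177,732.57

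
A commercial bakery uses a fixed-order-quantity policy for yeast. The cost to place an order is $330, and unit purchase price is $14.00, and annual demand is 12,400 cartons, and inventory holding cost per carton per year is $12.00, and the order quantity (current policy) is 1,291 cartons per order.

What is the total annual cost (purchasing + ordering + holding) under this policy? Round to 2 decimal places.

$184,515.64

Annual ordering cost = (D/Q)·S = (12,400/1,291) × 330 = $3,169.64
Annual holding cost  = (Q/2)·H = (1,291/2) × 12 = $7,746.00
Purchase cost = D·C = 12,400 × 14 = $173,600.00
Total = $3,169.64 + $7,746.00 + $173,600.00 = $184,515.64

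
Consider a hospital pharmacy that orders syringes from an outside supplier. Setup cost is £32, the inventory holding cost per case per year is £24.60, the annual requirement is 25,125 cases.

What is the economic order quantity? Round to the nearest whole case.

Q* = √(2·D·S / H) = √(2·25,125·32 / 24.6) = √65,365.9 ≈ 255.67

256 cases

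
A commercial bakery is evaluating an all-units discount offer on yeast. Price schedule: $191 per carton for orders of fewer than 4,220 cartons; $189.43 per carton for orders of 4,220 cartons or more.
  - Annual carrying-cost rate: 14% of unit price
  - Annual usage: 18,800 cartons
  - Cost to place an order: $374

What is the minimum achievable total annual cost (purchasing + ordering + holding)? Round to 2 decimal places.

$3,610,191.46

H₁ = 14%×$191 = $26.7400;  H₂ = 14%×$189.43 = $26.5202
EOQ₁ = √(2×18,800×374/26.7400) = 725.19  (< 4,220, feasible at tier 1)
EOQ₂ = √(2×18,800×374/26.5202) = 728.18  (< 4,220 → use Q = 4,220 at tier-2 price)
TC(tier 1 (EOQ₁), Q≈725.2) = $3,610,191.46
TC(tier 2, Q≈4,220.0) = $3,618,907.78
Minimum at tier 1 (EOQ₁): $3,610,191.46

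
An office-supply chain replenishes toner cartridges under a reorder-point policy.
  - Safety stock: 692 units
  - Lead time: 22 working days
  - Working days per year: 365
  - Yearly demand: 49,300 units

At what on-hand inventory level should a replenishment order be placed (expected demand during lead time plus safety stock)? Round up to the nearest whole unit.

3,664 units

Daily demand d = 49,300 / 365 = 135.068 units/day
Demand during lead time = 135.068 × 22 = 2,971.51
Reorder point = 2,971.51 + 692 = 3,663.51 → round up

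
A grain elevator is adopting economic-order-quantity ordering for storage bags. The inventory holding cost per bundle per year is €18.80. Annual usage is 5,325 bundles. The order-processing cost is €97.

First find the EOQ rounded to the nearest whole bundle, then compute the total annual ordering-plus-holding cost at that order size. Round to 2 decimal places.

Optimal lot size Q* = (2 × 5,325 × €97 / €18.8)^½ ≈ 234.41 → Q = 234 bundles
Orders/yr = 5,325/234 = 22.756; ordering cost = 22.756 × €97 = €2,207.37
Average inventory = 234/2 = 117; holding cost = 117 × €18.8 = €2,199.60
Total = €2,207.37 + €2,199.60 = €4,406.97

€4,406.97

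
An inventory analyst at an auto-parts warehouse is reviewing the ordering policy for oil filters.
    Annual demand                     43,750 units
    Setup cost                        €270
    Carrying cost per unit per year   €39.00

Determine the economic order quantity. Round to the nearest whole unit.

778 units

Optimal lot size Q* = (2 × 43,750 × €270 / €39)^½ ≈ 778.31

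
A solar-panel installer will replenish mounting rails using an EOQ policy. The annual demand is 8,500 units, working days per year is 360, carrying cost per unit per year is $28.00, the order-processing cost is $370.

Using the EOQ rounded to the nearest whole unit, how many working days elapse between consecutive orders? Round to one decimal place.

20.1 days

EOQ = √(2DS/H) = √(2 × 8,500 × 370 / 28)
    = √(224,642.86) ≈ 473.97 → Q = 474 units
Cycle time = (working days × Q)/D = (360 × 474) / 8,500 = 20.075 days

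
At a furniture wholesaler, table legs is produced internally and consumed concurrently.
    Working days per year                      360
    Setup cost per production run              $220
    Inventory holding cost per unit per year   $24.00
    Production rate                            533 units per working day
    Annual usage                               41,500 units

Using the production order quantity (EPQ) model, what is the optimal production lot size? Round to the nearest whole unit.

Daily demand d = 41,500/360 = 115.278; p = 533; 1 − d/p = 0.78372
EPQ = √(2DS / (H(1 − d/p)))
    = √(2 × 41,500 × 220 / (24 × 0.78372)) ≈ 985.29

985 units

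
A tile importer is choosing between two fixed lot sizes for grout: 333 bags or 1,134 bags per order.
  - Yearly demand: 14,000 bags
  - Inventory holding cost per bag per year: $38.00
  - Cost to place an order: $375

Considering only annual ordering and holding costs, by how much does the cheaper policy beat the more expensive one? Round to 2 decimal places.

For each Q, cost = (D/Q)·S + (Q/2)·H.
TC(333) = (14,000/333)×375 + (333/2)×38 = $22,092.77
TC(1,134) = (14,000/1,134)×375 + (1,134/2)×38 = $26,175.63
Cheaper: Q = 333.  Difference = $4,082.86

$4,082.86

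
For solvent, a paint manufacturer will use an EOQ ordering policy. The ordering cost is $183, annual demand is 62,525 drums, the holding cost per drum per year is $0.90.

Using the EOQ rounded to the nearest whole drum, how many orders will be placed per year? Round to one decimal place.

12.4 orders per year

2DS/H = 2·62,525·183/0.9 = 25,426,833.33
EOQ = √25,426,833.33 ≈ 5,042.50 → Q = 5,043
N = D/Q = 62,525/5,043 ≈ 12.398 orders/yr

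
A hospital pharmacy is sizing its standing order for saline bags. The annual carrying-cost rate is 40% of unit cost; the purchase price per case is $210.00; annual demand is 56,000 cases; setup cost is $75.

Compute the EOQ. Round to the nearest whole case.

316 cases

Holding cost per case per year: H = 40% × $210 = $84.0000
Optimal lot size Q* = (2 × 56,000 × $75 / $84)^½ ≈ 316.23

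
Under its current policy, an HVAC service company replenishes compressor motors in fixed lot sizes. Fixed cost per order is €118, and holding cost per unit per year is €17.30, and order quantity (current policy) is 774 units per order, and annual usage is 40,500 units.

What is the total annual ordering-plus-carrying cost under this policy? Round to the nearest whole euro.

€12,870

Ordering: D/Q × S = 40,500/774 × €118 = €6,174.42
Holding:  Q/2 × H = 774/2 × €17.3 = €6,695.10
Total = €6,174.42 + €6,695.10 = €12,869.52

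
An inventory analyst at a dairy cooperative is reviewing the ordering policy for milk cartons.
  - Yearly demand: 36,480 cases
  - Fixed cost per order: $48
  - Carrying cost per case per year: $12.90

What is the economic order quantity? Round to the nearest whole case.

2DS/H = 2·36,480·48/12.9 = 271,479.07
EOQ = √271,479.07 ≈ 521.04

521 cases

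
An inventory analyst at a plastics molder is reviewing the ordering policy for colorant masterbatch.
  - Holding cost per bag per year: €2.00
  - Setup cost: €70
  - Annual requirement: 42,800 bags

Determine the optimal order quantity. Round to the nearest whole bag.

1,731 bags

Q* = √(2·D·S / H) = √(2·42,800·70 / 2) = √2,996,000.0 ≈ 1,730.90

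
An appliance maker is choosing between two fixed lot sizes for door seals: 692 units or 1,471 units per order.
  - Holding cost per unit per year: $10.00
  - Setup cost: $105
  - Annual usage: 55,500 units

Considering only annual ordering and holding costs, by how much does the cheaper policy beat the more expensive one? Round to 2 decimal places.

For each Q, cost = (D/Q)·S + (Q/2)·H.
TC(692) = (55,500/692)×105 + (692/2)×10 = $11,881.24
TC(1,471) = (55,500/1,471)×105 + (1,471/2)×10 = $11,316.59
Cheaper: Q = 1,471.  Difference = $564.65

$564.65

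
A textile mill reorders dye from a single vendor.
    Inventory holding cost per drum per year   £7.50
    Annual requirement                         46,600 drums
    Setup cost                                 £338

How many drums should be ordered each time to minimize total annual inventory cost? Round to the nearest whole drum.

2,049 drums

2DS/H = 2·46,600·338/7.5 = 4,200,213.33
EOQ = √4,200,213.33 ≈ 2,049.44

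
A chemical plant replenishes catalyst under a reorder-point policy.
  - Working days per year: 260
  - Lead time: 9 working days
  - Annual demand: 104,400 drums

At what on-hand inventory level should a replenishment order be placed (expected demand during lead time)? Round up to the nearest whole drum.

Daily demand d = 104,400 / 260 = 401.538 drums/day
Demand during lead time = 401.538 × 9 = 3,613.85
Reorder point = 3,613.85 → round up

3,614 drums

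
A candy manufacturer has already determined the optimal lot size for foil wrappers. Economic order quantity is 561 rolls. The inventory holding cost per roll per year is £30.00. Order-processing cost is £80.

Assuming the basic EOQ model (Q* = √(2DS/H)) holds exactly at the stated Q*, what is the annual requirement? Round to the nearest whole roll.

59,010 rolls per year

EOQ relation: Q² = 2DS/H, so rearrange for the unknown.
D = Q²H / (2S) = 561² × 30 / (2 × 80) = 59,010.19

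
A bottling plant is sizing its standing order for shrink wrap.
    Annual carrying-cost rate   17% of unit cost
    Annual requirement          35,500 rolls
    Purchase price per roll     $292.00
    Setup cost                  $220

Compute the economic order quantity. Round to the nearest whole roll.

561 rolls

Carrying cost H = $292 × 17% = $49.6400/roll/yr
EOQ = √(2DS/H) = √(2 × 35,500 × 220 / 49.64)
    = √(314,665.59) ≈ 560.95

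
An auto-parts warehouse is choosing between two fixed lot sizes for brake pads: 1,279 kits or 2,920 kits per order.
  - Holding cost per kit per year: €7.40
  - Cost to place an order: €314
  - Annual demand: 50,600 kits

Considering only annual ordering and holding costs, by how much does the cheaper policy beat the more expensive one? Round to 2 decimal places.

Annual cost at Q: ordering D·S/Q plus holding Q·H/2.
TC(1,279) = (50,600/1,279)×314 + (1,279/2)×7.4 = €17,154.82
TC(2,920) = (50,600/2,920)×314 + (2,920/2)×7.4 = €16,245.23
Lots of 2,920 are cheaper by €909.58.

€909.58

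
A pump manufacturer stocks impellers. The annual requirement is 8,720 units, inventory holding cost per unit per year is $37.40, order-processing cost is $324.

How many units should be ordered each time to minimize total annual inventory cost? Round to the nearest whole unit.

Q* = √(2·D·S / H) = √(2·8,720·324 / 37.4) = √151,084.5 ≈ 388.70

389 units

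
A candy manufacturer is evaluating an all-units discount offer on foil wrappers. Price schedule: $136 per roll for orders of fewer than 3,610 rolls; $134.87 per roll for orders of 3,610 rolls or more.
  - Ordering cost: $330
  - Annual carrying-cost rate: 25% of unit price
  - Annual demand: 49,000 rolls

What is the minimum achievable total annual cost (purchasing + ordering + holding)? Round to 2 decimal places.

$6,673,969.31

H₁ = 25%×$136 = $34.0000;  H₂ = 25%×$134.87 = $33.7175
EOQ₁ = √(2×49,000×330/34.0000) = 975.28  (< 3,610, feasible at tier 1)
EOQ₂ = √(2×49,000×330/33.7175) = 979.36  (< 3,610 → use Q = 3,610 at tier-2 price)
TC(tier 1 (EOQ₁), Q≈975.3) = $6,697,159.61
TC(tier 2, Q≈3,610.0) = $6,673,969.31
Minimum at tier 2: $6,673,969.31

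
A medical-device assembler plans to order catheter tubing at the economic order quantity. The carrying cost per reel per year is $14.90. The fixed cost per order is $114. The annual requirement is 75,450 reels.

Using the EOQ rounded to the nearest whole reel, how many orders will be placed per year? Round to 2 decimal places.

70.25 orders per year

2DS/H = 2·75,450·114/14.9 = 1,154,536.91
EOQ = √1,154,536.91 ≈ 1,074.49 → Q = 1,074
Orders per year = D/Q = 75,450 / 1,074 = 70.251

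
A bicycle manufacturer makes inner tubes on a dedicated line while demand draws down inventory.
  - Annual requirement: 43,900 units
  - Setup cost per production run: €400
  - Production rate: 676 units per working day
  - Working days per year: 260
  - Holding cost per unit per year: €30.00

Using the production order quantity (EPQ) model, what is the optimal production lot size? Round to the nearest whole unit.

d = 43,900/260 = 168.8462 units/day;  effective holding cost H(1 − d/p) = 30·(1 − 168.8462/676) = 22.50683
Q* = √(2DS / H_eff) = √(2·43,900·400 / 22.50683) ≈ 1,249.17

1,249 units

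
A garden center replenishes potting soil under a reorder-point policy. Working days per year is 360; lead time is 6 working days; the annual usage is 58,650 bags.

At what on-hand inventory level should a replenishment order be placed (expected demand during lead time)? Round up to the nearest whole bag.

Daily demand d = 58,650 / 360 = 162.917 bags/day
Demand during lead time = 162.917 × 6 = 977.50
Reorder point = 977.50 → round up

978 bags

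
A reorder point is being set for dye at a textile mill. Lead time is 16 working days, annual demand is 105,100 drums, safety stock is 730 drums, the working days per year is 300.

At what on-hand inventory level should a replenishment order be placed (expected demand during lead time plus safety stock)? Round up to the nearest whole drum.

6,336 drums

Daily demand d = 105,100 / 300 = 350.333 drums/day
Demand during lead time = 350.333 × 16 = 5,605.33
Reorder point = 5,605.33 + 730 = 6,335.33 → round up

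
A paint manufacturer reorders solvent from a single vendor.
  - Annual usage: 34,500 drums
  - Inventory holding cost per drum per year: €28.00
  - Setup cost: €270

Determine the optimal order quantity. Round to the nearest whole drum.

816 drums

Optimal lot size Q* = (2 × 34,500 × €270 / €28)^½ ≈ 815.69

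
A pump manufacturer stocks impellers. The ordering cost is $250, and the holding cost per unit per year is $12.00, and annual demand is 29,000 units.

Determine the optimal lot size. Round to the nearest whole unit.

Optimal lot size Q* = (2 × 29,000 × $250 / $12)^½ ≈ 1,099.24

1,099 units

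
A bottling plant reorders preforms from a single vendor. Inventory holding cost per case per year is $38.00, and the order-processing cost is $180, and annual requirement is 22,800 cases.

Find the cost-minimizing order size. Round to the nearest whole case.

465 cases

Q* = √(2·D·S / H) = √(2·22,800·180 / 38) = √216,000.0 ≈ 464.76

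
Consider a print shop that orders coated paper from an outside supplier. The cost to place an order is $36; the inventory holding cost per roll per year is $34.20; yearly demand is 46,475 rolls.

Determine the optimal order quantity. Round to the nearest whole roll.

313 rolls

Q* = √(2·D·S / H) = √(2·46,475·36 / 34.2) = √97,842.1 ≈ 312.80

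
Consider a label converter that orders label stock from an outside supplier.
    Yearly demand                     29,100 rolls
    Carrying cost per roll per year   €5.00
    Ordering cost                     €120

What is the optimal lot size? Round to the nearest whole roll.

1,182 rolls

Q* = √(2·D·S / H) = √(2·29,100·120 / 5) = √1,396,800.0 ≈ 1,181.86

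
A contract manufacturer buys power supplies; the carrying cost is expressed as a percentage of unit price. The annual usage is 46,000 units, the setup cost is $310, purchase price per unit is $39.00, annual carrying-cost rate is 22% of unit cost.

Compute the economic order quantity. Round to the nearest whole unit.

Holding cost per unit per year: H = 22% × $39 = $8.5800
Q* = √(2·D·S / H) = √(2·46,000·310 / 8.58) = √3,324,009.3 ≈ 1,823.19

1,823 units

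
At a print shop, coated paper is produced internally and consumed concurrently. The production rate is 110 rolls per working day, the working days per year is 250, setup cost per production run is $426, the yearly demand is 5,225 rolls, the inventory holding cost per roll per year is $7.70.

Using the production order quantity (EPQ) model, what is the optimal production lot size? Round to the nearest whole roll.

845 rolls

d = 5,225/250 = 20.9000 rolls/day;  effective holding cost H(1 − d/p) = 7.7·(1 − 20.9000/110) = 6.23700
Q* = √(2DS / H_eff) = √(2·5,225·426 / 6.23700) ≈ 844.84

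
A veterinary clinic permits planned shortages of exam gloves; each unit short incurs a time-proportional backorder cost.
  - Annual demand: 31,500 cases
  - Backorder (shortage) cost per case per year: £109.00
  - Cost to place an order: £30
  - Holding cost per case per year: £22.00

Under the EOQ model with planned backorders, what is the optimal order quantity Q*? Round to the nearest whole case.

Basic EOQ = √(2·31,500·30/22) = 293.103
Backorder adjustment √((H+b)/b) = √((22+109)/109) = 1.0963
Q* = 293.103 × 1.0963 ≈ 321.32

321 cases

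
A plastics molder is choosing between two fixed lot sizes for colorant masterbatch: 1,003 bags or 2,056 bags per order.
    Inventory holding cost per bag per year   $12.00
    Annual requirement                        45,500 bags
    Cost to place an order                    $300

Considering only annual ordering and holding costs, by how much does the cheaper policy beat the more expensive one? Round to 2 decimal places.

For each Q, cost = (D/Q)·S + (Q/2)·H.
TC(1,003) = (45,500/1,003)×300 + (1,003/2)×12 = $19,627.17
TC(2,056) = (45,500/2,056)×300 + (2,056/2)×12 = $18,975.11
|ΔTC| = |$19,627.17 − $18,975.11| = $652.07

$652.07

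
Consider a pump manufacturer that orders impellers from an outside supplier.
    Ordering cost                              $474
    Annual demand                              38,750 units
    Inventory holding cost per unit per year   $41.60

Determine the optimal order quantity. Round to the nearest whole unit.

940 units

Q* = √(2·D·S / H) = √(2·38,750·474 / 41.6) = √883,052.9 ≈ 939.71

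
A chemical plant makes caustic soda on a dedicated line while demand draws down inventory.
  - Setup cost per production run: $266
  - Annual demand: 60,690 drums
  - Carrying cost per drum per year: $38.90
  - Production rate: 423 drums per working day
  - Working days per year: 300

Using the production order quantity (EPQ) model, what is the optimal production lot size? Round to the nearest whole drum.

d = 60,690/300 = 202.3000 drums/day;  effective holding cost H(1 − d/p) = 38.9·(1 − 202.3000/423) = 20.29605
Q* = √(2DS / H_eff) = √(2·60,690·266 / 20.29605) ≈ 1,261.27

1,261 drums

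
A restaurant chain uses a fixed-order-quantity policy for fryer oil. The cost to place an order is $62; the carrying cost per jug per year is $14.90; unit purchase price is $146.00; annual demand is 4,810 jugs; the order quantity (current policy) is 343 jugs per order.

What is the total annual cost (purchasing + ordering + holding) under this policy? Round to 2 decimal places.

Orders/yr = 4,810/343 = 14.023; ordering cost = 14.023 × $62 = $869.45
Average inventory = 343/2 = 171.5; holding cost = 171.5 × $14.9 = $2,555.35
Purchase cost = D·C = 4,810 × 146 = $702,260.00
Total = $869.45 + $2,555.35 + $702,260.00 = $705,684.80

$705,684.80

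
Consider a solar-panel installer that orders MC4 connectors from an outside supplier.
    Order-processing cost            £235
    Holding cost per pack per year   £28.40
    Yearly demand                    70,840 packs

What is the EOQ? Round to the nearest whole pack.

1,083 packs

2DS/H = 2·70,840·235/28.4 = 1,172,352.11
EOQ = √1,172,352.11 ≈ 1,082.75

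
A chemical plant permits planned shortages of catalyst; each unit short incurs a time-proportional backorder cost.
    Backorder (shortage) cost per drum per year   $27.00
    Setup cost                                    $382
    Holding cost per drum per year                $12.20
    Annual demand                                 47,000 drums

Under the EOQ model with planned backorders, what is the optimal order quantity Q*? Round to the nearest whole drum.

Q* = √(2DS/H) · √((H + b)/b)
   = √(2 × 47,000 × 382 / 12.2) · √((12.2 + 27) / 27)
   = 1,715.599 × 1.2049 ≈ 2,067.17

2,067 drums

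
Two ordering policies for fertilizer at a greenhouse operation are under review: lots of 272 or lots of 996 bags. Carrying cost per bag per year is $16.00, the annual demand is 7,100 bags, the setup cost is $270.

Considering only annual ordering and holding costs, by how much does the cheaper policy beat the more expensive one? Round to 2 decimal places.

$668.90

TC(Q) = (D/Q)S + (Q/2)H
TC(272) = (7,100/272)×270 + (272/2)×16 = $9,223.79
TC(996) = (7,100/996)×270 + (996/2)×16 = $9,892.70
Cheaper: Q = 272.  Difference = $668.90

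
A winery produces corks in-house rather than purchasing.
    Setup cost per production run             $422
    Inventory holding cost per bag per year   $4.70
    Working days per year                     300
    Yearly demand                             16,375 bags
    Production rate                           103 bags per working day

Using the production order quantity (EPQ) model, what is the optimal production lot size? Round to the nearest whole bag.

Daily demand d = 16,375/300 = 54.583; p = 103; 1 − d/p = 0.47006
EPQ = √(2DS / (H(1 − d/p)))
    = √(2 × 16,375 × 422 / (4.7 × 0.47006)) ≈ 2,501.12

2,501 bags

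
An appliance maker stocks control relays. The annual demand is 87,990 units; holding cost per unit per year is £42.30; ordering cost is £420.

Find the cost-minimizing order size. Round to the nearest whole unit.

Optimal lot size Q* = (2 × 87,990 × £420 / £42.3)^½ ≈ 1,321.86

1,322 units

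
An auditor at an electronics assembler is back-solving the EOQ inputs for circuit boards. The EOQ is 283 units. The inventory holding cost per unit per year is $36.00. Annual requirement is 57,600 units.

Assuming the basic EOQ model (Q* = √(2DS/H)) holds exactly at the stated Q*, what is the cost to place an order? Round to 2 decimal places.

Since Q* = (2DS/H)^½, squaring gives Q*²·H = 2DS.
S = Q²H / (2D) = 283² × 36 / (2 × 57,600) = 25.0278

$25.03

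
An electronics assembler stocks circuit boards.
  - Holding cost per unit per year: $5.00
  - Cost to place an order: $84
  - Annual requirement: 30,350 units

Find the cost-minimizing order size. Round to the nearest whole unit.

Q* = √(2·D·S / H) = √(2·30,350·84 / 5) = √1,019,760.0 ≈ 1,009.83

1,010 units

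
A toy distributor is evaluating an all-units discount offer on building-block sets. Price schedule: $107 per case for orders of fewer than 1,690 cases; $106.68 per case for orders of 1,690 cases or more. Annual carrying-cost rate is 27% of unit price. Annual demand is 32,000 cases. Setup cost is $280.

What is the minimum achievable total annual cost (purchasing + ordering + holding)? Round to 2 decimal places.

H₁ = 27%×$107 = $28.8900;  H₂ = 27%×$106.68 = $28.8036
EOQ₁ = √(2×32,000×280/28.8900) = 787.58  (< 1,690, feasible at tier 1)
EOQ₂ = √(2×32,000×280/28.8036) = 788.76  (< 1,690 → use Q = 1,690 at tier-2 price)
TC(tier 1 (EOQ₁), Q≈787.6) = $3,446,753.22
TC(tier 2, Q≈1,690.0) = $3,443,400.82
Minimum at tier 2: $3,443,400.82

$3,443,400.82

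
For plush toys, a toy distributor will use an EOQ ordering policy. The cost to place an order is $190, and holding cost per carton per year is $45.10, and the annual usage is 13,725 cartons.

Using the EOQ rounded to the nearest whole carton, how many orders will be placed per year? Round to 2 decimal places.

2DS/H = 2·13,725·190/45.1 = 115,643.02
EOQ = √115,643.02 ≈ 340.06 → Q = 340
N = D/Q = 13,725/340 ≈ 40.368 orders/yr

40.37 orders per year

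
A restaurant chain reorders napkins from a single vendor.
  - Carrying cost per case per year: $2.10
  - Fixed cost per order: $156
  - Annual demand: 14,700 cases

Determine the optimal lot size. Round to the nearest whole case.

1,478 cases

Optimal lot size Q* = (2 × 14,700 × $156 / $2.1)^½ ≈ 1,477.84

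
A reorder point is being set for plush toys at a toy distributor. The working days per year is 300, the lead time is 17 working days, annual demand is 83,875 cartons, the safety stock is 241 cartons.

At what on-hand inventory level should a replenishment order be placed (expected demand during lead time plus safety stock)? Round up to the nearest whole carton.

4,994 cartons

Daily demand d = 83,875 / 300 = 279.583 cartons/day
Demand during lead time = 279.583 × 17 = 4,752.92
Reorder point = 4,752.92 + 241 = 4,993.92 → round up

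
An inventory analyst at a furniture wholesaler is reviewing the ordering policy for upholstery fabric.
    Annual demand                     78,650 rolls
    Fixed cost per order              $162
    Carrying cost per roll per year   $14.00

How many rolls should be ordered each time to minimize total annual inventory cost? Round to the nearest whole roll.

EOQ = √(2DS/H) = √(2 × 78,650 × 162 / 14)
    = √(1,820,185.71) ≈ 1,349.14

1,349 rolls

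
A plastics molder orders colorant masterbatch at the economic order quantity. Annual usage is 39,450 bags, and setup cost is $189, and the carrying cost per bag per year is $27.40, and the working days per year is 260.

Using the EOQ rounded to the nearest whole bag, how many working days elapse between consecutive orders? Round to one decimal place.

4.9 days

Q* = √(2·D·S / H) = √(2·39,450·189 / 27.4) = √544,237.2 ≈ 737.72 → Q = 738 bags
T = Q/D × 260 days = 738/39,450 × 260 = 4.864 days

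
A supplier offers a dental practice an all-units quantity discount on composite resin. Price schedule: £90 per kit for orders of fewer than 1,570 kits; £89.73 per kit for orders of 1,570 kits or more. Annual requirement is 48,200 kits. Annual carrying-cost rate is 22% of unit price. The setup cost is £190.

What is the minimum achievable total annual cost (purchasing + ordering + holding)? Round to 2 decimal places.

£4,346,315.49

H₁ = 22%×£90 = £19.8000;  H₂ = 22%×£89.73 = £19.7406
EOQ₁ = √(2×48,200×190/19.8000) = 961.80  (< 1,570, feasible at tier 1)
EOQ₂ = √(2×48,200×190/19.7406) = 963.24  (< 1,570 → use Q = 1,570 at tier-2 price)
TC(tier 1 (EOQ₁), Q≈961.8) = £4,357,043.55
TC(tier 2, Q≈1,570.0) = £4,346,315.49
Minimum at tier 2: £4,346,315.49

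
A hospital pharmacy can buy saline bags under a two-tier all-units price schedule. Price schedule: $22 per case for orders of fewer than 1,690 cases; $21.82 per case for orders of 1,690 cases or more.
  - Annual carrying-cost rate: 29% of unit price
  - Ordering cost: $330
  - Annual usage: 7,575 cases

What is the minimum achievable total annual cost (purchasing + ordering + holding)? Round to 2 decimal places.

$172,112.63

H₁ = 29%×$22 = $6.3800;  H₂ = 29%×$21.82 = $6.3278
EOQ₁ = √(2×7,575×330/6.3800) = 885.22  (< 1,690, feasible at tier 1)
EOQ₂ = √(2×7,575×330/6.3278) = 888.87  (< 1,690 → use Q = 1,690 at tier-2 price)
TC(tier 1 (EOQ₁), Q≈885.2) = $172,297.73
TC(tier 2, Q≈1,690.0) = $172,112.63
Minimum at tier 2: $172,112.63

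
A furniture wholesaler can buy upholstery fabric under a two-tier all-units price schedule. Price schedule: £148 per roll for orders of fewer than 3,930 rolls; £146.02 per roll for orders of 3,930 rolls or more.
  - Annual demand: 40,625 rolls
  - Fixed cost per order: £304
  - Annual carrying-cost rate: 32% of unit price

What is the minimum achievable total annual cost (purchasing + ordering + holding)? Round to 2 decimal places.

£6,027,022.37

H₁ = 32%×£148 = £47.3600;  H₂ = 32%×£146.02 = £46.7264
EOQ₁ = √(2×40,625×304/47.3600) = 722.18  (< 3,930, feasible at tier 1)
EOQ₂ = √(2×40,625×304/46.7264) = 727.06  (< 3,930 → use Q = 3,930 at tier-2 price)
TC(tier 1 (EOQ₁), Q≈722.2) = £6,046,702.22
TC(tier 2, Q≈3,930.0) = £6,027,022.37
Minimum at tier 2: £6,027,022.37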